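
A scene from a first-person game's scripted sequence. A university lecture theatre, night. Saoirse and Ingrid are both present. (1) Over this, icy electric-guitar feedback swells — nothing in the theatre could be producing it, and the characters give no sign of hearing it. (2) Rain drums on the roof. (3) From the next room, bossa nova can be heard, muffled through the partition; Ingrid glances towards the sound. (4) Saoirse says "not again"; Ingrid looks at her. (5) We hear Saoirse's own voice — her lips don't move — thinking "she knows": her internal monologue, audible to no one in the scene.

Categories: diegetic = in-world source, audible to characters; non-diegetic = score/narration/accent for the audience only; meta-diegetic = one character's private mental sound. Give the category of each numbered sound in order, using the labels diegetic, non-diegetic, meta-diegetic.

non-diegetic, diegetic, diegetic, diegetic, meta-diegetic

(1) is non-diegetic: nothing in the theatre produces it and the characters don't hear it — pure soundtrack.
(2) it's the actual ambient sound of the location → diegetic.
(3) it's coming from the next room — a location within the story world — and Ingrid reacts → diegetic.
(4) is diegetic: spoken by a character present in the story world.
(5) is meta-diegetic: Saoirse's thought-voice: a private mental sound no other character can hear.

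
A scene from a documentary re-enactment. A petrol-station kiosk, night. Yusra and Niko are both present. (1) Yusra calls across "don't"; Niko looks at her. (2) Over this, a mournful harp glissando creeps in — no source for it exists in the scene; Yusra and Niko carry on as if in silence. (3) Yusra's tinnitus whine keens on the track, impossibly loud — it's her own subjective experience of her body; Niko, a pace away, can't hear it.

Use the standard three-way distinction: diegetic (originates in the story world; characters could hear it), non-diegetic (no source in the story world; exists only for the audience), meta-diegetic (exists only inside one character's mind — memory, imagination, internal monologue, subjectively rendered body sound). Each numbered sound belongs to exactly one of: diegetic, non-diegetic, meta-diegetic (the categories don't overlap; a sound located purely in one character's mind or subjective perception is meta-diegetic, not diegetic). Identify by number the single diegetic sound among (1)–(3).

1

(1) on-screen dialogue — Yusra speaks and Niko is there to hear → diegetic.
(2) it has no source in the story world and no character can hear it — it's underscore → non-diegetic.
(3) is meta-diegetic: point-of-audition from inside Yusra's body; not a sound in the room.
Only (1) is diegetic.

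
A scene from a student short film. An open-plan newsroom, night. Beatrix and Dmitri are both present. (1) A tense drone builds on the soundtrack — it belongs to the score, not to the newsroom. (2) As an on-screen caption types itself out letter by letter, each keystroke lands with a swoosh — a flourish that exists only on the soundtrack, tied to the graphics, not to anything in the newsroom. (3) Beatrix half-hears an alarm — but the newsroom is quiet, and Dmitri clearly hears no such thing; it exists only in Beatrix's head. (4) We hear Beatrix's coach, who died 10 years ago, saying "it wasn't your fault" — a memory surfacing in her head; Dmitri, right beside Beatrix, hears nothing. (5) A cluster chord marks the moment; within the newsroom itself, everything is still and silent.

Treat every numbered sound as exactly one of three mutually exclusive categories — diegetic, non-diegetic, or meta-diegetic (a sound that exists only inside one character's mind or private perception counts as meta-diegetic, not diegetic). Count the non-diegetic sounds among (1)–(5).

(1) it has no source in the story world and no character can hear it — it's underscore → non-diegetic.
(2) is non-diegetic: it accompanies on-screen graphics, not anything inside the story world.
Sound (3): subjective to Beatrix: the newsroom is silent and Dmitri hears nothing, so meta-diegetic.
Sound (4): it's Beatrix's recollection rendered as sound; the other character can't hear it, so meta-diegetic.
Sound (5): nothing in the scene produces it; it's an accent added for the audience, so non-diegetic.
So 3 of the 5 are non-diegetic: (1), (2), (5).

3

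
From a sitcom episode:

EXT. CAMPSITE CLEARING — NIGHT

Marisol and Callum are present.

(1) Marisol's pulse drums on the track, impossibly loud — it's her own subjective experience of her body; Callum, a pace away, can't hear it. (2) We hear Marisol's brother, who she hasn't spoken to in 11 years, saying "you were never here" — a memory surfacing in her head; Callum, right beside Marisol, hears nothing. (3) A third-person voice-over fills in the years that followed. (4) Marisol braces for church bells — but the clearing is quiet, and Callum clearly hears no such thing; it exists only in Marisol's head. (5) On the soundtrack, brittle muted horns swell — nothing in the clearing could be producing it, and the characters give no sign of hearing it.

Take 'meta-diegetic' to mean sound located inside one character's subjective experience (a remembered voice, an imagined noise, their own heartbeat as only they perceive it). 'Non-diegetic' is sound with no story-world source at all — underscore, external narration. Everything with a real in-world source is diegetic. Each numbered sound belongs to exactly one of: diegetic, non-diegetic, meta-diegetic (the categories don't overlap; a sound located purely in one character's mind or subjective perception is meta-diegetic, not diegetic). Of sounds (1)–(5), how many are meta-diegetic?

(1) is meta-diegetic: a subjective body sound — Marisol's private perception, inaudible to Callum.
(2) the voice is a memory playing only inside Marisol's mind; Callum can't hear it → meta-diegetic.
Sound (3): the narrator exists outside the story world, addressing only the audience, so non-diegetic.
(4) subjective to Marisol: the clearing is silent and Callum hears nothing → meta-diegetic.
(5) is non-diegetic: nothing in the clearing produces it and the characters don't hear it — pure soundtrack.
Meta-diegetic: (1), (2), (4) — that's 3.

3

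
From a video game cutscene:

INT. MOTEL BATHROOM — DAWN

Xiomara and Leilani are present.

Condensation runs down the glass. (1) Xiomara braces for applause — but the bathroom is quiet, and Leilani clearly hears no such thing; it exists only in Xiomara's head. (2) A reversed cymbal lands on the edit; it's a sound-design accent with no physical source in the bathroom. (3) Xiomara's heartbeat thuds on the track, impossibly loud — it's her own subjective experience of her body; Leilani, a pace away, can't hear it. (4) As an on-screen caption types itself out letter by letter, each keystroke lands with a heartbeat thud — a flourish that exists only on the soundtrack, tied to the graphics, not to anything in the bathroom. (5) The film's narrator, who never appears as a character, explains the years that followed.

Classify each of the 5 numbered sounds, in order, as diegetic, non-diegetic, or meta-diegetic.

(1) is meta-diegetic: subjective to Xiomara: the bathroom is silent and Leilani hears nothing.
(2) is non-diegetic: it's a sound-design accent with no in-world source; no one in the scene can hear it.
(3) is meta-diegetic: it's Xiomara's internal bodily sensation rendered as sound; only Xiomara 'hears' it.
Sound (4): the caption isn't part of the story world, so neither is the sound tied to it, so non-diegetic.
(5) is non-diegetic: commentary laid over the scene from outside the fiction.

meta-diegetic, non-diegetic, meta-diegetic, non-diegetic, non-diegetic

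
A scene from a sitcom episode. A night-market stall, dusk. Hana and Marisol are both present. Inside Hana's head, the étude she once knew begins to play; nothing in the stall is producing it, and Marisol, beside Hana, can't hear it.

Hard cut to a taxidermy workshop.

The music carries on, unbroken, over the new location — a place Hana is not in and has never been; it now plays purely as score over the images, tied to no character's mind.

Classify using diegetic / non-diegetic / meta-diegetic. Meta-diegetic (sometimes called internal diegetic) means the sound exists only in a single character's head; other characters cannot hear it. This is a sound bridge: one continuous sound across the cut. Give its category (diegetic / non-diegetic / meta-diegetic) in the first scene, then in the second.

Scene one: the music exists only inside Hana's mind; Marisol can't hear it → meta-diegetic.
Scene two: it's detached from Hana entirely and plays over unrelated images with no in-world source — conventional underscore → non-diegetic.

meta-diegetic, non-diegetic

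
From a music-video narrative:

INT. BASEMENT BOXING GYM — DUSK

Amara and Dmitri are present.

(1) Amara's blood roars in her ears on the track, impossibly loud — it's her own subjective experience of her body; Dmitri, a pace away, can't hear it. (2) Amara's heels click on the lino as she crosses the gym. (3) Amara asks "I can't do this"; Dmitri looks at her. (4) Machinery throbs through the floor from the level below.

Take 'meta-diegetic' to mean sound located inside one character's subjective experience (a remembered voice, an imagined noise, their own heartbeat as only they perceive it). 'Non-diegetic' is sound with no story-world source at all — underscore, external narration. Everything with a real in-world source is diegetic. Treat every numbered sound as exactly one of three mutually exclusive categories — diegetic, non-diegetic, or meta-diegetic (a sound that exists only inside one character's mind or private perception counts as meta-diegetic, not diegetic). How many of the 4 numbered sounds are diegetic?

(1) it's Amara's internal bodily sensation rendered as sound; only Amara 'hears' it → meta-diegetic.
Sound (2): it's the physical sound of Amara moving in the space, so diegetic.
(3) is diegetic: spoken by a character present in the story world.
(4) is diegetic: ambient/room sound belonging to the story's physical space.
So 3 of the 4 are diegetic: (2), (3), (4).

3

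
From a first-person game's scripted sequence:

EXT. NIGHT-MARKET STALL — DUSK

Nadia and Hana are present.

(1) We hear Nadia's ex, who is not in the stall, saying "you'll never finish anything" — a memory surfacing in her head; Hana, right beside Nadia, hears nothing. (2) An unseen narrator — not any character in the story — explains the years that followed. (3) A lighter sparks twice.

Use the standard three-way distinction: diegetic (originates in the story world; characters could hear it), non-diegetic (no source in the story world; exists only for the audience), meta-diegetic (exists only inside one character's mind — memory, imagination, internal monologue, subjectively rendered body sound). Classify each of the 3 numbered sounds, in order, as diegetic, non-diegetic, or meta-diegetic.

(1) it's Nadia's recollection rendered as sound; the other character can't hear it → meta-diegetic.
(2) commentary laid over the scene from outside the fiction → non-diegetic.
(3) a lighter is a real object/event in the scene's world → diegetic.

meta-diegetic, non-diegetic, diegetic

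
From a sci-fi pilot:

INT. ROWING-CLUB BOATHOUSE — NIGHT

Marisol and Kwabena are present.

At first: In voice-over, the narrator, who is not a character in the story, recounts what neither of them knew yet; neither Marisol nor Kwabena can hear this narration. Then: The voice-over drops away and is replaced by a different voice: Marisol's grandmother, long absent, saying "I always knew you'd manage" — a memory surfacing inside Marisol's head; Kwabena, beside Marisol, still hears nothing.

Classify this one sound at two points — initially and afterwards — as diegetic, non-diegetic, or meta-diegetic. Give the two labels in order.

Initially: the external narrator addresses only the audience — outside the story world → non-diegetic.
Afterwards: the replacement voice is a memory inside Marisol's mind specifically → meta-diegetic.

non-diegetic, meta-diegetic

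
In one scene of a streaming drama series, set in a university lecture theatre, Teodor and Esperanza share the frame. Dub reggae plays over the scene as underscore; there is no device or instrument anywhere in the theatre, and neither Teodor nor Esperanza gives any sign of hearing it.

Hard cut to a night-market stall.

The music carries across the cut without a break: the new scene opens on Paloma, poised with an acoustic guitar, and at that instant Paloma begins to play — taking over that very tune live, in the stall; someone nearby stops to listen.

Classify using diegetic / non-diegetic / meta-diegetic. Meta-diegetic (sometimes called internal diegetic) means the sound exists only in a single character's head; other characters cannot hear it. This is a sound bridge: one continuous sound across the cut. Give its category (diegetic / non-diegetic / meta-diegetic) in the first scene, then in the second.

non-diegetic, diegetic

Scene one: there's no in-world source anywhere and no character hears it — underscore for the audience only → non-diegetic.
Scene two: from the moment Paloma starts playing, the tune is being performed on an acoustic guitar inside the story world and another character hears it → diegetic.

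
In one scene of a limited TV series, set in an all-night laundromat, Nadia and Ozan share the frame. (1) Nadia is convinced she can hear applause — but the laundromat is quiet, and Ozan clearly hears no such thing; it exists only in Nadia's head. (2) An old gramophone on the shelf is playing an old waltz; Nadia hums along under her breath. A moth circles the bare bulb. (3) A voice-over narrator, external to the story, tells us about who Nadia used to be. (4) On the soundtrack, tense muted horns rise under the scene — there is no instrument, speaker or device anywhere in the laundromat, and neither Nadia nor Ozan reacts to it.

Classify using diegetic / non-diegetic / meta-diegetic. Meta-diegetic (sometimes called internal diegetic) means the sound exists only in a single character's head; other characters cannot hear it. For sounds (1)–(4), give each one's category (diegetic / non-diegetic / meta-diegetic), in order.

meta-diegetic, diegetic, non-diegetic, non-diegetic

(1) the sound is imagined by Nadia; nothing in the story world is producing it and Ozan can't hear it → meta-diegetic.
Sound (2): the music comes from an on-screen device that Nadia responds to, so diegetic.
(3) commentary laid over the scene from outside the fiction → non-diegetic.
(4) is non-diegetic: nothing in the laundromat produces it and the characters don't hear it — pure soundtrack.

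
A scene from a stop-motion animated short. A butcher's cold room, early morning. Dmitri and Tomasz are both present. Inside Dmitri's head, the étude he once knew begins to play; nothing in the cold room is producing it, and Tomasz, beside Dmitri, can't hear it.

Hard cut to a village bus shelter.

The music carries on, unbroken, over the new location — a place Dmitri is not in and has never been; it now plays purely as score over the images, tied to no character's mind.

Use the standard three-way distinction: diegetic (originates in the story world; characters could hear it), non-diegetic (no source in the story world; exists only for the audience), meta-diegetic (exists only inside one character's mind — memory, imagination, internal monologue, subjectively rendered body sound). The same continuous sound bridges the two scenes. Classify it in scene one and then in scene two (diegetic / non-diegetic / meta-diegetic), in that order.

meta-diegetic, non-diegetic

Scene one: the music exists only inside Dmitri's mind; Tomasz can't hear it → meta-diegetic.
Scene two: it's detached from Dmitri entirely and plays over unrelated images with no in-world source — conventional underscore → non-diegetic.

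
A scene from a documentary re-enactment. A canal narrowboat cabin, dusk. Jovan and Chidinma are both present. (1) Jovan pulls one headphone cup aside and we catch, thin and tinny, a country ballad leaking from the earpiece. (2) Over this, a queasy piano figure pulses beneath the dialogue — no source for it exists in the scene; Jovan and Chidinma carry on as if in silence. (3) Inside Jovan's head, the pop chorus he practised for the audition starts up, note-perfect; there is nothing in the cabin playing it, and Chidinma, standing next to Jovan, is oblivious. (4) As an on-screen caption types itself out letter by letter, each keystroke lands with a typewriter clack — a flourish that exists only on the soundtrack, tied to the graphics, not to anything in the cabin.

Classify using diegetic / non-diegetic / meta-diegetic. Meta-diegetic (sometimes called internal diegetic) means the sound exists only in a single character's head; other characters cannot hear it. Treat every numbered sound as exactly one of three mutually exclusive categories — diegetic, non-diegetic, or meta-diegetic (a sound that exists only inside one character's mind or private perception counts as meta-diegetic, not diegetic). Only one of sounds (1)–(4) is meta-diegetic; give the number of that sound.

3

Sound (1): the earpiece is a real device on Jovan's head — source music, so diegetic.
(2) is non-diegetic: nothing in the cabin produces it and the characters don't hear it — pure soundtrack.
(3) remembered music, private to Jovan — Chidinma is oblivious because it isn't in the room → meta-diegetic.
Sound (4): sound married to a title/caption — outside the diegesis by definition, so non-diegetic.
Only (3) is meta-diegetic.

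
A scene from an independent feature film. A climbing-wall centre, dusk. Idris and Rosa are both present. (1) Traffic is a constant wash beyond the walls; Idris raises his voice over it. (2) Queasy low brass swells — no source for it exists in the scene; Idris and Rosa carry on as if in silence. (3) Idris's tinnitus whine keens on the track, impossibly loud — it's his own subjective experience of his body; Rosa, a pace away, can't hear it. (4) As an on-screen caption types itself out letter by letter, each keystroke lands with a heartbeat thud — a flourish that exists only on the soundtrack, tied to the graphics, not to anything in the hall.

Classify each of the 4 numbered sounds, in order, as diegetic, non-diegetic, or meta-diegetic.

diegetic, non-diegetic, meta-diegetic, non-diegetic

(1) is diegetic: ambient/room sound belonging to the story's physical space.
Sound (2): score with no on-screen or off-screen source; it exists for the audience alone, so non-diegetic.
(3) is meta-diegetic: a subjective body sound — Idris's private perception, inaudible to Rosa.
(4) sound married to a title/caption — outside the diegesis by definition → non-diegetic.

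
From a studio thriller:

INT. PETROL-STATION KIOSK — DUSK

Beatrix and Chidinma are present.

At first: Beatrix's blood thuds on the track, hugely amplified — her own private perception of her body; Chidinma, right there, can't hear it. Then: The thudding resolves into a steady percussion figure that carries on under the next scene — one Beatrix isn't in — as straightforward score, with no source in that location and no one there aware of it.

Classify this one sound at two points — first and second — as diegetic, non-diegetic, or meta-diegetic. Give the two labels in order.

First: it's Beatrix's subjective body sound, inaudible to Chidinma → meta-diegetic.
Second: detached from Beatrix and playing as sourceless score over a scene she isn't in — for the audience only → non-diegetic.

meta-diegetic, non-diegetic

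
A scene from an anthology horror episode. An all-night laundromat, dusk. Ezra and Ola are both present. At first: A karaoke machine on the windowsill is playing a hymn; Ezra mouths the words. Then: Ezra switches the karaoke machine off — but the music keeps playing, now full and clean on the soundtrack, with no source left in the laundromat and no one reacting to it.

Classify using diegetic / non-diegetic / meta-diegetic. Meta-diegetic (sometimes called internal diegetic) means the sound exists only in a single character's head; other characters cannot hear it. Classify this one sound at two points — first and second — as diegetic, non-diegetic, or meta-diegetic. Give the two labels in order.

First: a karaoke machine is a real in-scene source and Ezra reacts to it → diegetic.
Second: there is no longer any in-world source and no one can hear it — it has become underscore → non-diegetic.

diegetic, non-diegetic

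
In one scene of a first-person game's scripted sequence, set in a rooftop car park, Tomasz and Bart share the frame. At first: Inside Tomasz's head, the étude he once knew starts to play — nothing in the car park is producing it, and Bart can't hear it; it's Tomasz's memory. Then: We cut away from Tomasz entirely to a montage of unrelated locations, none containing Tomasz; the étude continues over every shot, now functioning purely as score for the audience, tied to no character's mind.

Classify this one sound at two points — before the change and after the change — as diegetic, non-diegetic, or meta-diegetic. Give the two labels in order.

Before the change: the music lives inside Tomasz's mind alone; Bart can't hear it → meta-diegetic.
After the change: once it plays over shots Tomasz isn't in, detached from any character's subjectivity, it's conventional underscore → non-diegetic.

meta-diegetic, non-diegetic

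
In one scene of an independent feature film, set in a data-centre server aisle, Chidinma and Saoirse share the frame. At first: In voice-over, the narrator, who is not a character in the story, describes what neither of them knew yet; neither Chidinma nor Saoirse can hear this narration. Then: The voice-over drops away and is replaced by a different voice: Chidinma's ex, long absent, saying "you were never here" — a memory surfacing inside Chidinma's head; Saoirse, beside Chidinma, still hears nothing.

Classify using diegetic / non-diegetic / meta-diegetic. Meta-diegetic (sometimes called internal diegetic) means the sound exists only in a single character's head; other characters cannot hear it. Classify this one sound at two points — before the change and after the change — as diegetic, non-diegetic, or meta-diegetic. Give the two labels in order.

Before the change: the external narrator addresses only the audience — outside the story world → non-diegetic.
After the change: the replacement voice is a memory inside Chidinma's mind specifically → meta-diegetic.

non-diegetic, meta-diegetic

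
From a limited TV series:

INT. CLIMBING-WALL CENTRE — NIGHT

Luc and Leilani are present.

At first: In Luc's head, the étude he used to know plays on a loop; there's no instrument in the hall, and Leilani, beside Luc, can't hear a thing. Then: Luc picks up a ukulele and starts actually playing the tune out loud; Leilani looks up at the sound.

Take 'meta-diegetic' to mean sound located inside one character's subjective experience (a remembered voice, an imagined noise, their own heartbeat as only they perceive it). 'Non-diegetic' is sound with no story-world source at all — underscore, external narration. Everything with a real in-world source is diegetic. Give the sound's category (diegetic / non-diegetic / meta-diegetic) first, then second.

meta-diegetic, diegetic

First: the tune exists only as Luc's private memory; Leilani can't hear it → meta-diegetic.
Second: Luc is now producing it live on a ukulele, in the room, and Leilani hears it → diegetic.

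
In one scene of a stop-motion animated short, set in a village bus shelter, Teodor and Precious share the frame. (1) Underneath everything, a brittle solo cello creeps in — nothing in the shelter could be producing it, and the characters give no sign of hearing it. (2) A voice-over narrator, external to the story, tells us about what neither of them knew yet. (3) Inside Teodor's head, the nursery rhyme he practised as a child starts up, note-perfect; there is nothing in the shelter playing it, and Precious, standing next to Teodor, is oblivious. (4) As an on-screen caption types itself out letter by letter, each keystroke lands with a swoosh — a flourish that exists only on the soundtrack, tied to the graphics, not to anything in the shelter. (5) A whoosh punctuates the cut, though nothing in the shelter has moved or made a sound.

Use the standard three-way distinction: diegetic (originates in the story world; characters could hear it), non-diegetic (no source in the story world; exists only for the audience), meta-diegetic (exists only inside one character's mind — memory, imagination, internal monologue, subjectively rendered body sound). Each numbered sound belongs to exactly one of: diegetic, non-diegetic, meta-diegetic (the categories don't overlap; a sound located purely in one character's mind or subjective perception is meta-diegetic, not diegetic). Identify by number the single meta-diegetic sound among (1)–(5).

Sound (1): score with no on-screen or off-screen source; it exists for the audience alone, so non-diegetic.
(2) commentary laid over the scene from outside the fiction → non-diegetic.
Sound (3): the music is a memory playing inside Teodor's mind alone; no real-world source, Precious can't hear it, so meta-diegetic.
Sound (4): the caption isn't part of the story world, so neither is the sound tied to it, so non-diegetic.
Sound (5): nothing in the scene produces it; it's an accent added for the audience, so non-diegetic.
Only (3) is meta-diegetic.

3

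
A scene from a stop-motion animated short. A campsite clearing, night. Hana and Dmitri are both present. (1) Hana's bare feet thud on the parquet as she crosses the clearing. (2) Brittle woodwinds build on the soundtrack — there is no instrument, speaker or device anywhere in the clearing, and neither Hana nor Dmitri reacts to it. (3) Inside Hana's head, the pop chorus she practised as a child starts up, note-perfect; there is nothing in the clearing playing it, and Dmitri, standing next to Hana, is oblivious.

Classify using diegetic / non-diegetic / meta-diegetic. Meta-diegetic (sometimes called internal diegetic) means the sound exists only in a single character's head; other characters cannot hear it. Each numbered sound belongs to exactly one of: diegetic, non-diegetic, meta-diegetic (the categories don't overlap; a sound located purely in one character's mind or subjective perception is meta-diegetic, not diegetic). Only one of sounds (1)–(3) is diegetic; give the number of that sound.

1

Sound (1): a character's body making contact with the set — an in-world sound, so diegetic.
Sound (2): score with no on-screen or off-screen source; it exists for the audience alone, so non-diegetic.
Sound (3): it lives in Hana's subjectivity, not in the clearing, so meta-diegetic.
Only (1) is diegetic.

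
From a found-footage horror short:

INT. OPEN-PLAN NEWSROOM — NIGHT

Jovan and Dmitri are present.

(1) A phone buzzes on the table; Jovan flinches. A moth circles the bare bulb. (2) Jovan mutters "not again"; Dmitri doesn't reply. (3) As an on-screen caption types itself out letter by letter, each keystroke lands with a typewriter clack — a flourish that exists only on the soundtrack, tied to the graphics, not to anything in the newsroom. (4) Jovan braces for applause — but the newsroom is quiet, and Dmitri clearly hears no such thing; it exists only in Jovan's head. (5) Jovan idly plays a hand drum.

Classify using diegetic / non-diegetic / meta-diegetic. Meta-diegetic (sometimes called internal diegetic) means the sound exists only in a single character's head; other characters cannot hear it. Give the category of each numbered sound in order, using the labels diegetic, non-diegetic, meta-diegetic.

(1) is diegetic: an in-world source (a phone); characters could hear it.
(2) on-screen dialogue — Jovan speaks and Dmitri is there to hear → diegetic.
(3) it accompanies on-screen graphics, not anything inside the story world → non-diegetic.
(4) is meta-diegetic: subjective to Jovan: the newsroom is silent and Dmitri hears nothing.
(5) the instrument and the performer are both in the scene → diegetic.

diegetic, diegetic, non-diegetic, meta-diegetic, diegetic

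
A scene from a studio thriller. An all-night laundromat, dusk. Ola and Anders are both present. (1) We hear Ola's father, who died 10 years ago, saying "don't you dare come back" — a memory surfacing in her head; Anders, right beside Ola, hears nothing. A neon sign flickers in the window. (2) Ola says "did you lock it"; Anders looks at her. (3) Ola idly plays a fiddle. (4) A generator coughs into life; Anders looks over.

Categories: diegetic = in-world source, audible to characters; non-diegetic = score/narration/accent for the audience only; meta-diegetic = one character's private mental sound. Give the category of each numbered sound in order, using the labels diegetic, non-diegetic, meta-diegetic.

(1) a remembered line, private to Ola — not present in the room, not audible to Anders → meta-diegetic.
Sound (2): on-screen dialogue — Ola speaks and Anders is there to hear, so diegetic.
Sound (3): a character is playing a fiddle on screen, so diegetic.
(4) is diegetic: a generator is a real object/event in the scene's world.

meta-diegetic, diegetic, diegetic, diegetic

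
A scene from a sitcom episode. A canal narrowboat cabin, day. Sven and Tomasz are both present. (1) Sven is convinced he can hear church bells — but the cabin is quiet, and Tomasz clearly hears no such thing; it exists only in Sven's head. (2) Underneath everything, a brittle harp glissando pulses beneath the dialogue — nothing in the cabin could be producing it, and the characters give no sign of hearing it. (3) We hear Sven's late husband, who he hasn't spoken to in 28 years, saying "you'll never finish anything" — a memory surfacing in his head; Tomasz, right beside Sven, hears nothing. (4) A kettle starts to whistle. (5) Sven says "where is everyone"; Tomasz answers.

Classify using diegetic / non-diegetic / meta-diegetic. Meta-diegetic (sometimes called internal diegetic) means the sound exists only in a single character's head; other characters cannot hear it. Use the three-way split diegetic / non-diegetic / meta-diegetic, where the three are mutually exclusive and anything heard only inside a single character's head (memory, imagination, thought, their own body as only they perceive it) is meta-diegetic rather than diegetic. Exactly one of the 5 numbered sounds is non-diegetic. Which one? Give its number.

2

(1) is meta-diegetic: Sven alone 'hears' it — an imagined sound, not present in the space.
Sound (2): score with no on-screen or off-screen source; it exists for the audience alone, so non-diegetic.
Sound (3): the voice is a memory playing only inside Sven's mind; Tomasz can't hear it, so meta-diegetic.
Sound (4): the sound comes from a kettle physically present in the location, so diegetic.
(5) on-screen dialogue — Sven speaks and Tomasz is there to hear → diegetic.
Only (2) is non-diegetic.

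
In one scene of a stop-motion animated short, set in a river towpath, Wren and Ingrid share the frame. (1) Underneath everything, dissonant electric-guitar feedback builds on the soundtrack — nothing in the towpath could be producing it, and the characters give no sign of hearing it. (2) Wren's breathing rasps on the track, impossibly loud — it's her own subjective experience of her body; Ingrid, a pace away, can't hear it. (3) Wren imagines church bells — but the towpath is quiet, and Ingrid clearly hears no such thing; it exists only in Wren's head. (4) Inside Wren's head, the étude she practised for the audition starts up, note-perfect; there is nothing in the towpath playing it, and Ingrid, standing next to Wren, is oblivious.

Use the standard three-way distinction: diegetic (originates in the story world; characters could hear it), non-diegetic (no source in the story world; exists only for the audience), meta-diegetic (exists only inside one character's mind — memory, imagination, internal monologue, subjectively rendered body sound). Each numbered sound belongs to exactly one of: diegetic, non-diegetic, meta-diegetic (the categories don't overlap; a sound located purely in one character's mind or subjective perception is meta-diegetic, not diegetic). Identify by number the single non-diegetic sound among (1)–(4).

1

Sound (1): nothing in the towpath produces it and the characters don't hear it — pure soundtrack, so non-diegetic.
(2) is meta-diegetic: point-of-audition from inside Wren's body; not a sound in the room.
Sound (3): the sound is imagined by Wren; nothing in the story world is producing it and Ingrid can't hear it, so meta-diegetic.
(4) is meta-diegetic: it lives in Wren's subjectivity, not in the towpath.
Only (1) is non-diegetic.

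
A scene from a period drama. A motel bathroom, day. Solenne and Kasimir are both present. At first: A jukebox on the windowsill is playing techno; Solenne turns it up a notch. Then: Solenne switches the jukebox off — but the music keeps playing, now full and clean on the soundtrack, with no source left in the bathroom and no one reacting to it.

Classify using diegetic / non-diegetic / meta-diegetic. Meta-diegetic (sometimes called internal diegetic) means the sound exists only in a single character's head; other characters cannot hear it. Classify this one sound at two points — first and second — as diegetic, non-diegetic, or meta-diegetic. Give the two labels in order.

diegetic, non-diegetic

First: a jukebox is a real in-scene source and Solenne reacts to it → diegetic.
Second: there is no longer any in-world source and no one can hear it — it has become underscore → non-diegetic.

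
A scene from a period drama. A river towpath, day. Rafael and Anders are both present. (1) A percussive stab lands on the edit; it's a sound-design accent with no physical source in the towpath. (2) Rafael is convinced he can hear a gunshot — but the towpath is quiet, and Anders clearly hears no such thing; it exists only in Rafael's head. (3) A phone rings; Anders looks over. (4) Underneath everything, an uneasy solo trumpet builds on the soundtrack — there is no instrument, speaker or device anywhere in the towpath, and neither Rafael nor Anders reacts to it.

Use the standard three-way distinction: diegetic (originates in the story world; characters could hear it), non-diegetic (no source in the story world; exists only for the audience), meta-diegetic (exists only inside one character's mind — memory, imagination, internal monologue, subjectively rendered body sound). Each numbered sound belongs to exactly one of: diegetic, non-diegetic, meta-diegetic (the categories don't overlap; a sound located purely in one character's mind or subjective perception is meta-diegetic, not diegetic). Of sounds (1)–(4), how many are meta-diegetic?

1

Sound (1): nothing in the scene produces it; it's an accent added for the audience, so non-diegetic.
(2) is meta-diegetic: Rafael alone 'hears' it — an imagined sound, not present in the space.
(3) the sound comes from a phone physically present in the location → diegetic.
(4) score with no on-screen or off-screen source; it exists for the audience alone → non-diegetic.
Meta-diegetic: (2) — that's 1.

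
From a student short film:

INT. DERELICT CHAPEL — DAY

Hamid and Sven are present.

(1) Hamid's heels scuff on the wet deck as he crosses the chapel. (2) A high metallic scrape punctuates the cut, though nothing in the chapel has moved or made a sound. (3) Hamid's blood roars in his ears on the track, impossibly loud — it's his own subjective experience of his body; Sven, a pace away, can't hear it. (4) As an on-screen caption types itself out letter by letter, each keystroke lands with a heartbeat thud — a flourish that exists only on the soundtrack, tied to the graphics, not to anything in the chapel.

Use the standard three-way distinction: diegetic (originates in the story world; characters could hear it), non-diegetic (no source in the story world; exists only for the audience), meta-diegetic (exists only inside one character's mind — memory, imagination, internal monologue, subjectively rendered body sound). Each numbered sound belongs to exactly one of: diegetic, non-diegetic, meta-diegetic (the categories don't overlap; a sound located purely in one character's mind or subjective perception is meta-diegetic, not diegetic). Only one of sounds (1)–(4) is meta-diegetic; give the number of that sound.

(1) is diegetic: a character's body making contact with the set — an in-world sound.
Sound (2): nothing in the scene produces it; it's an accent added for the audience, so non-diegetic.
(3) is meta-diegetic: point-of-audition from inside Hamid's body; not a sound in the room.
(4) is non-diegetic: the caption isn't part of the story world, so neither is the sound tied to it.
Only (3) is meta-diegetic.

3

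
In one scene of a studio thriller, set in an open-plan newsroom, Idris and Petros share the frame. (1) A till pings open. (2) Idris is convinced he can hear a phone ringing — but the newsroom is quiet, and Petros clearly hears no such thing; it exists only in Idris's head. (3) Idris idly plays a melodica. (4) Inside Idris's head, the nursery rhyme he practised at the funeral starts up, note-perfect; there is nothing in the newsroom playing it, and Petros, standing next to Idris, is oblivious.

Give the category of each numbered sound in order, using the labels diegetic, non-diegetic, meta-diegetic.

(1) an in-world source (a till); characters could hear it → diegetic.
(2) the sound is imagined by Idris; nothing in the story world is producing it and Petros can't hear it → meta-diegetic.
(3) a character is playing a melodica on screen → diegetic.
Sound (4): it lives in Idris's subjectivity, not in the newsroom, so meta-diegetic.

diegetic, meta-diegetic, diegetic, meta-diegetic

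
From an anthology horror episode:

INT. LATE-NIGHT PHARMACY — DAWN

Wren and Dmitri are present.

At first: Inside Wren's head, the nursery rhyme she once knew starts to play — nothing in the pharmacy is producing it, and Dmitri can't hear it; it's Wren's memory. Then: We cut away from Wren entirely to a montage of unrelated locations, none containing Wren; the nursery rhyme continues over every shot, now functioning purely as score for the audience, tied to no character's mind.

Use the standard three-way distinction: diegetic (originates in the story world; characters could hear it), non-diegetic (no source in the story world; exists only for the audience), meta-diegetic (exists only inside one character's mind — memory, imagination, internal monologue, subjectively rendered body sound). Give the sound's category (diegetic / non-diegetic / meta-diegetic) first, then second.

meta-diegetic, non-diegetic

First: the music lives inside Wren's mind alone; Dmitri can't hear it → meta-diegetic.
Second: once it plays over shots Wren isn't in, detached from any character's subjectivity, it's conventional underscore → non-diegetic.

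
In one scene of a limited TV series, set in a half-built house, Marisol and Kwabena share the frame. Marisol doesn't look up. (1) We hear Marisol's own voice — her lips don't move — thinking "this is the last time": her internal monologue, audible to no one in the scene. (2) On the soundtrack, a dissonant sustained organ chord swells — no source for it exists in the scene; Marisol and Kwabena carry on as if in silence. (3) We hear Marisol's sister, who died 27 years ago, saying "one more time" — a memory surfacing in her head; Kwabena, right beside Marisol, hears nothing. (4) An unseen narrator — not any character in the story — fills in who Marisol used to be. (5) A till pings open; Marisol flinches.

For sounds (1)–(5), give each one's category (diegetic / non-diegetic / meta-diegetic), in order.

meta-diegetic, non-diegetic, meta-diegetic, non-diegetic, diegetic

(1) Marisol's thought-voice: a private mental sound no other character can hear → meta-diegetic.
(2) is non-diegetic: nothing in the site produces it and the characters don't hear it — pure soundtrack.
(3) it's Marisol's recollection rendered as sound; the other character can't hear it → meta-diegetic.
(4) is non-diegetic: commentary laid over the scene from outside the fiction.
Sound (5): a till is a real object/event in the scene's world, so diegetic.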